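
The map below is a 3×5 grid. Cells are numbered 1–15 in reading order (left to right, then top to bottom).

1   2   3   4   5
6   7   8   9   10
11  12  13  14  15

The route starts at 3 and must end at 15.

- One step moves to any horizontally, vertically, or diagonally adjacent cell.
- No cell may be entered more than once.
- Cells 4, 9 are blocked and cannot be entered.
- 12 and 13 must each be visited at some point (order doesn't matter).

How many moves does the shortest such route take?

5

Any route passes through 12 and 13 in some order between 3 and 15. Summing Chebyshev distances along each leg and taking the cheapest ordering (3 → 12 → 13 → 15) gives a lower bound of 2 + 1 + 2 = 5 moves.
A route of 5 moves achieves this: 3 → 7 → 12 → 13 → 14 → 15.
Since 5 matches the lower bound, it is optimal.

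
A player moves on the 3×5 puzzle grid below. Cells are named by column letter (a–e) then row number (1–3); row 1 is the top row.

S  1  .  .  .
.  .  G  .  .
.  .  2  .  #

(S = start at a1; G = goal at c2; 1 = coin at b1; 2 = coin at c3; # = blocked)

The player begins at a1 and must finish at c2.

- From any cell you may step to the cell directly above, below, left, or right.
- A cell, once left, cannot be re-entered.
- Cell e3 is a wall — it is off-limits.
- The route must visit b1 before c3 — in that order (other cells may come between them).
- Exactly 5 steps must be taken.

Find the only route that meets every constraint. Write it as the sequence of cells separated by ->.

a1 -> b1 -> b2 -> b3 -> c3 -> c2

The waypoints must appear in the order b1, c3, with no cell reused.
Route from a1: right to b1, 2× down (reaching b3), right to c3, up to c2 — 5 moves in all.
Check: order respected (1 at step 1, 2 at step 4); 5 moves as required.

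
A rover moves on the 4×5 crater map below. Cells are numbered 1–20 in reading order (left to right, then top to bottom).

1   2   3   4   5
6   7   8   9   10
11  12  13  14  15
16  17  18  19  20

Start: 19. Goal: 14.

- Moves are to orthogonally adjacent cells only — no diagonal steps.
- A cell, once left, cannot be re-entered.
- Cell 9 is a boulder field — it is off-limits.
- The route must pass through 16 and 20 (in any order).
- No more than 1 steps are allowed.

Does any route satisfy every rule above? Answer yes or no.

Even ignoring the no-revisit rule, getting from 19 to 14, taking the cheapest ordering 19 → 20 → 16 → 14 needs at least 1 + 4 + 4 = 9 moves (Manhattan distance per leg), which exceeds the 1-move limit.

no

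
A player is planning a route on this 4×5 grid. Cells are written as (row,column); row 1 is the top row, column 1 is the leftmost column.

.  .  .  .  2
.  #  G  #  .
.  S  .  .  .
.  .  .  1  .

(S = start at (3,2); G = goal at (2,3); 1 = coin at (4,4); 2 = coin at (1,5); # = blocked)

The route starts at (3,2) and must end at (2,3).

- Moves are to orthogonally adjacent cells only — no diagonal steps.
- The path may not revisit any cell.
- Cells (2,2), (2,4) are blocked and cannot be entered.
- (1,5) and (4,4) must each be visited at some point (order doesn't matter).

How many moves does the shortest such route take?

Any route passes through (1,5) and (4,4) in some order between (3,2) and (2,3). Summing Manhattan distances along each leg and taking the cheapest ordering ((3,2) → (4,4) → (1,5) → (2,3)) gives a lower bound of 3 + 4 + 3 = 10 moves.
A route of 10 moves achieves this: (3,2) → (4,2) → (4,3) → (4,4) → (3,4) → (3,5) → (2,5) → (1,5) → (1,4) → (1,3) → (2,3).
Since 10 matches the lower bound, it is optimal.

10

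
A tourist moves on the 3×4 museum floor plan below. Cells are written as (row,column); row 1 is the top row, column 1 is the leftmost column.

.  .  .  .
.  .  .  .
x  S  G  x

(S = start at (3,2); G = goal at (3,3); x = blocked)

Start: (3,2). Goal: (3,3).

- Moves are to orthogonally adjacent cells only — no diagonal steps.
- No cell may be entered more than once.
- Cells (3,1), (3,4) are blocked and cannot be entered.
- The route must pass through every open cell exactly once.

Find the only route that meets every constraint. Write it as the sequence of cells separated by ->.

Need to visit all 10 open cells exactly once, starting at (3,2) and ending at (3,3).
Cell (1,1) has only two open neighbours ((2,1) and (1,2)), so the path must pass straight through it: one of those is the cell it's entered from and the other is where it exits.
Route from (3,2): up 1 to (2,2), left 1 to (2,1), up 1 to (1,1), right 3 to (1,4), down 1 to (2,4), left 1 to (2,3), down 1 to (3,3) — 9 moves in all.
Check: all 10 open cells covered.

(3,2) -> (2,2) -> (2,1) -> (1,1) -> (1,2) -> (1,3) -> (1,4) -> (2,4) -> (2,3) -> (3,3)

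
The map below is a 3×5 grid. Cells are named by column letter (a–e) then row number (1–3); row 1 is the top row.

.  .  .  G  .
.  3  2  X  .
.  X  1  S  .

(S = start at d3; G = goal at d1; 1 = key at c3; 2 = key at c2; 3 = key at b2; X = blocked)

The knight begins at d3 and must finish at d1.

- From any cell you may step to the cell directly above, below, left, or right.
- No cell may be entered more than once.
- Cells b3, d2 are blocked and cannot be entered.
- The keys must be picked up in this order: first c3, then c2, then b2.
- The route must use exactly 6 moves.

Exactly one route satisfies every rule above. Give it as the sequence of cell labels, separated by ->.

d3 -> c3 -> c2 -> b2 -> b1 -> c1 -> d1

The waypoints must appear in the order c3, c2, b2, with no cell reused.
Route from d3: left to c3, up to c2, left to b2, up to b1, 2× right (reaching d1) — 6 moves in all.
Check: order respected (1 at step 1, 2 at step 2, 3 at step 3); 6 moves as required.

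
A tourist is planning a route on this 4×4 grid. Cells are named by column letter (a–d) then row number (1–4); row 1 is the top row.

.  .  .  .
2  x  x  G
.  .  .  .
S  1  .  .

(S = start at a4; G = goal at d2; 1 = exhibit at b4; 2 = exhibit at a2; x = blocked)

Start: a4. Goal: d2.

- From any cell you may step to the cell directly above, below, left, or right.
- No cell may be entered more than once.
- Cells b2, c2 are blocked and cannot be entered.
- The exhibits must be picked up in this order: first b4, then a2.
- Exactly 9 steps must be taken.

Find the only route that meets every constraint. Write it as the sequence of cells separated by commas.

a4, b4, b3, a3, a2, a1, b1, c1, d1, d2

The waypoints must appear in the order b4, a2, with no cell reused.
Route from a4: right to b4, up to b3, left to a3, 2× up (reaching a1), 3× right (reaching d1), down to d2 — 9 moves in all.
Check: order respected (1 at step 1, 2 at step 4); 9 moves as required.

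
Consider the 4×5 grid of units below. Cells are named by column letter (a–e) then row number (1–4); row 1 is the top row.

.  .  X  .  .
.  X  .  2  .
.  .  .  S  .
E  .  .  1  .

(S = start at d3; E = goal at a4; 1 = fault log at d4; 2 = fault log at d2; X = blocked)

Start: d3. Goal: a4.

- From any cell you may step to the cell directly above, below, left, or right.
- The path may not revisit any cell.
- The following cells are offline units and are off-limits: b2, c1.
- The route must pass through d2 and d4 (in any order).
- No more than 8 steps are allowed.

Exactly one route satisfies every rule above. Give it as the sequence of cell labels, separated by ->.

Any route must reach d2 and d4 and still end at a4 within 8 moves, so the order of the required stops is forced.
Route from d3: up to d2, right to e2, 2× down (reaching e4), 4× left (reaching a4) — 8 moves in all.
Check: all required cells visited; 8 ≤ 8 moves.

d3 -> d2 -> e2 -> e3 -> e4 -> d4 -> c4 -> b4 -> a4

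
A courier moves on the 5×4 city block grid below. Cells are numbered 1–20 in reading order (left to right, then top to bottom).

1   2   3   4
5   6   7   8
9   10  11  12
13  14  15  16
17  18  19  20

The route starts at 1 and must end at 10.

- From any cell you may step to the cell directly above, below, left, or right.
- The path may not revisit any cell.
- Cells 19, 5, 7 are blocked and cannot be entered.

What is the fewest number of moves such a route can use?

3

The Manhattan distance from 1 to 10 is |1−3| + |1−2| = 3, so at least 3 moves are needed.
A route of 3 moves achieves this: 1 → 2 → 6 → 10.
Since 3 matches the lower bound, it is optimal.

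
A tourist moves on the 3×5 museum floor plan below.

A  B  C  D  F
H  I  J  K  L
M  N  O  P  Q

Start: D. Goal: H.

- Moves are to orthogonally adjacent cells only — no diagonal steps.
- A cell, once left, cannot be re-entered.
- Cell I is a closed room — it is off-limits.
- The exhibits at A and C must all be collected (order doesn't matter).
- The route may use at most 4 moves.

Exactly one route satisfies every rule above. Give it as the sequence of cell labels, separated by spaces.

D C B A H

Any route must reach A and C and still end at H within 4 moves, so the order of the required stops is forced.
Route from D: left 3 to A, down 1 to H — 4 moves in all.
Check: all required cells visited; 4 ≤ 4 moves.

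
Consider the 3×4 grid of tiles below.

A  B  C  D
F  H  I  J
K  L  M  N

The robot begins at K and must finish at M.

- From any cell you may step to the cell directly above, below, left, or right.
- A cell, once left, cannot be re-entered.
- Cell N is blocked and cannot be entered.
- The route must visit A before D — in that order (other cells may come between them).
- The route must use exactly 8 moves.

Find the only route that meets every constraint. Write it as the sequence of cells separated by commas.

The waypoints must appear in the order A, D, with no cell reused.
Route from K: 2× up (reaching A), 3× right (reaching D), down to J, left to I, down to M — 8 moves in all.
Check: order respected (A at step 2, D at step 5); 8 moves as required.

K, F, A, B, C, D, J, I, M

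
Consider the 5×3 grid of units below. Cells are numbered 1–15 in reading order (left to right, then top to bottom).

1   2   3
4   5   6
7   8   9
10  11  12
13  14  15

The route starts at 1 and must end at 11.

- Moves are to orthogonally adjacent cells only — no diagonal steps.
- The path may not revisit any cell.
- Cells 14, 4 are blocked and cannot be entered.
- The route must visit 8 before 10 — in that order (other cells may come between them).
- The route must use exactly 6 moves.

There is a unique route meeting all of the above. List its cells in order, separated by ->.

The waypoints must appear in the order 8, 10, with no cell reused.
Route from 1: right 1 to 2, down 2 to 8, left 1 to 7, down 1 to 10, right 1 to 11 — 6 moves in all.
Check: order respected (8 at step 3, 10 at step 5); 6 moves as required.

1 -> 2 -> 5 -> 8 -> 7 -> 10 -> 11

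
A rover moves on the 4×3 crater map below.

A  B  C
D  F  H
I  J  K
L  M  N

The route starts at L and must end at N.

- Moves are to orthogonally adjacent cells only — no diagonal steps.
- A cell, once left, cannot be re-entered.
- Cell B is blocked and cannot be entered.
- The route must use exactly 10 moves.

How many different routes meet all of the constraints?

Need simple routes of exactly 10 moves from L to N (Manhattan distance 2, so 4 moves are spent on a detour and 4 undoing it).
No route satisfies every constraint, so the count is 0.

0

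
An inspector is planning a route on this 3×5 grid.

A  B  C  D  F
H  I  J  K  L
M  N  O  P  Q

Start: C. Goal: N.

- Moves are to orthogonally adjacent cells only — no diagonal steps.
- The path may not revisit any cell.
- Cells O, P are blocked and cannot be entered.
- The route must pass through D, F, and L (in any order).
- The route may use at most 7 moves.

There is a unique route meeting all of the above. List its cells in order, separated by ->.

C -> D -> F -> L -> K -> J -> I -> N

The 7-move cap with required stops at D, F, L leaves no slack for detours.
Route from C: 2× right (reaching F), down to L, 3× left (reaching I), down to N — 7 moves in all.
Check: all required cells visited; 7 ≤ 7 moves.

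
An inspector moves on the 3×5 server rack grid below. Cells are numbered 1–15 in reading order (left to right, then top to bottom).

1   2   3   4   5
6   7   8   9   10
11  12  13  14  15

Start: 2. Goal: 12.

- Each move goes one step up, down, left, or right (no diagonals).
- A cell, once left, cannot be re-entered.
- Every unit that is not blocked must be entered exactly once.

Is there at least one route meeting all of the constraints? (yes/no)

Colour the cells like a checkerboard: each orthogonal step flips colour, so a Hamiltonian route alternates colours. Here there are 8 cells of one colour and 7 of the other, with start on the same colour as the goal — the counts and endpoints can't be arranged into an alternating sequence of length 15, so no Hamiltonian route exists.

no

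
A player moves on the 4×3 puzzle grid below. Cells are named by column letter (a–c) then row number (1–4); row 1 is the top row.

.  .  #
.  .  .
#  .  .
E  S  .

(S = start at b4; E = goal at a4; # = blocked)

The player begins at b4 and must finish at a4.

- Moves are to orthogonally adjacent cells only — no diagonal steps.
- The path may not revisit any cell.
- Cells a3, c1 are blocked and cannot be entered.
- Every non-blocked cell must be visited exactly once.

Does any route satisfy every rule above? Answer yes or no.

no

Colour the cells like a checkerboard: each orthogonal step flips colour, so a Hamiltonian route alternates colours. Here there are 4 cells of one colour and 6 of the other, with start on the opposite colour to the goal — the counts and endpoints can't be arranged into an alternating sequence of length 10, so no Hamiltonian route exists.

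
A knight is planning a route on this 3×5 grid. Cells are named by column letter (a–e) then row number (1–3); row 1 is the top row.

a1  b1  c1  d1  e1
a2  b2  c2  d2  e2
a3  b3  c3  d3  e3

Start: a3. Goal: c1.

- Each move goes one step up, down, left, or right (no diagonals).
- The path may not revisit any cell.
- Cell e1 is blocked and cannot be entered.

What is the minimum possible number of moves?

4

The Manhattan distance from a3 to c1 is |3−1| + |1−3| = 4, so at least 4 moves are needed.
A route of 4 moves achieves this: a3 → a2 → a1 → b1 → c1.
Since 4 matches the lower bound, it is optimal.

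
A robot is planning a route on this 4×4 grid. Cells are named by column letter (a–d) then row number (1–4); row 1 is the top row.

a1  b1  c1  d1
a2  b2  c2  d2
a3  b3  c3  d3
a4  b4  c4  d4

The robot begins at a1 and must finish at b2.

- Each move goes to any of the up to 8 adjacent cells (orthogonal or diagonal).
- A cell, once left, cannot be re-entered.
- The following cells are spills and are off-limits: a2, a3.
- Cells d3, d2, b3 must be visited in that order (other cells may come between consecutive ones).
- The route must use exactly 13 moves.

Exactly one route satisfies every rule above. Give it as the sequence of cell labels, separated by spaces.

a1 b1 c1 d1 c2 d3 d2 c3 d4 c4 b4 a4 b3 b2

The waypoints must appear in the order d3, d2, b3, with no cell reused.
Route from a1: right 3 to d1, down-left 1 to c2, down-right 1 to d3, up 1 to d2, down-left 1 to c3, down-right 1 to d4, left 3 to a4, up-right 1 to b3, up 1 to b2 — 13 moves in all.
Check: order respected (d3 at step 5, d2 at step 6, b3 at step 12); 13 moves as required.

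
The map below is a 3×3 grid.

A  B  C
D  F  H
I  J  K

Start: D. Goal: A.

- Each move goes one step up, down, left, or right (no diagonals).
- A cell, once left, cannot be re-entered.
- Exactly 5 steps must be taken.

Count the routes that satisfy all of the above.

Need simple routes of exactly 5 moves from D to A (Manhattan distance 1, so 2 moves are spent on a detour and 2 undoing it).
Enumerating: D I J F B A | D F H C B A.
That gives 2 routes.

2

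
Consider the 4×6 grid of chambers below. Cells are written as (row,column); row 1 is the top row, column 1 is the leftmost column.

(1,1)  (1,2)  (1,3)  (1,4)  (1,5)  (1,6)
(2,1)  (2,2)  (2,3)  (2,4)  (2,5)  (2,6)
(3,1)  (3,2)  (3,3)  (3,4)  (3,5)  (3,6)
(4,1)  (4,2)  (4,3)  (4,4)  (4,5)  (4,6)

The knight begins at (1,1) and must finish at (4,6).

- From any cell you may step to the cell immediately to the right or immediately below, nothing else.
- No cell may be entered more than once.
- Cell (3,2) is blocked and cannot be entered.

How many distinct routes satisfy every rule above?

A right/down-only route from (1,1) to (4,6) makes exactly 3 down-moves and 5 right-moves in some order.
With no other constraints that would be C(8,3) = 56 routes.
Subtract routes through each blocked cell (inclusion–exclusion for overlaps): − through (3,2): 15 → 41.
That gives 41 routes.

41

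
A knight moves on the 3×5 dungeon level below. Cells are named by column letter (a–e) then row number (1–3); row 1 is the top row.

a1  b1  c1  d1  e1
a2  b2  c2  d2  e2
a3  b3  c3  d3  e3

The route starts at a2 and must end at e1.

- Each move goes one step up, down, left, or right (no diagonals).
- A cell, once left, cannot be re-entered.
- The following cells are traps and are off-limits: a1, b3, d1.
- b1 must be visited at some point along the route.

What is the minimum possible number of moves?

Any route passes through b1 somewhere between a2 and e1. Summing Manhattan distances along the two legs (a2 → b1 → e1) gives a lower bound of 2 + 3 = 5 moves.
That bound ignores the blocked cells. Measuring each leg by the fewest moves that actually steer around them (a2→b1: 2; b1→e1: 5) raises the lower bound to 7.
A route of 7 moves exists: a2 → b2 → b1 → c1 → c2 → d2 → e2 → e1.
Since 7 matches that lower bound, it is optimal.

7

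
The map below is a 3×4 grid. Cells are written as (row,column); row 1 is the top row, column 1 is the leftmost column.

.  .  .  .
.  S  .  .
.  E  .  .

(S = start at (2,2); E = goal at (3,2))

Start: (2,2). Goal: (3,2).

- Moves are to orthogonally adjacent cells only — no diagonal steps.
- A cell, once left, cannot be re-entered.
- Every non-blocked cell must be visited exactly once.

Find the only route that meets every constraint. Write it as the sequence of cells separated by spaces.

Need to visit all 12 open cells exactly once, starting at (2,2) and ending at (3,2).
Cell (1,1) has only two open neighbours ((2,1) and (1,2)), so the path must pass straight through it: one of those is the cell it's entered from and the other is where it exits.
Route from (2,2): right 1 to (2,3), down 1 to (3,3), right 1 to (3,4), up 2 to (1,4), left 3 to (1,1), down 2 to (3,1), right 1 to (3,2) — 11 moves in all.
Check: all 12 open cells covered.

(2,2) (2,3) (3,3) (3,4) (2,4) (1,4) (1,3) (1,2) (1,1) (2,1) (3,1) (3,2)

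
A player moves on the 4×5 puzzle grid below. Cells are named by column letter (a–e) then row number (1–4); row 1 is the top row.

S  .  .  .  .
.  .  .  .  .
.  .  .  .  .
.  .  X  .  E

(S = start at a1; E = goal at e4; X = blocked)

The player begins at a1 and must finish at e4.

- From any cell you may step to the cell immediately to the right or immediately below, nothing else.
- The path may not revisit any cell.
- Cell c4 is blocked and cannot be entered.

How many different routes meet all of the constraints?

25

A right/down-only route from a1 to e4 makes exactly 3 down-moves and 4 right-moves in some order.
With no other constraints that would be C(7,3) = 35 routes.
Subtract routes through each blocked cell (inclusion–exclusion for overlaps): − through c4: 10 → 25.
That gives 25 routes.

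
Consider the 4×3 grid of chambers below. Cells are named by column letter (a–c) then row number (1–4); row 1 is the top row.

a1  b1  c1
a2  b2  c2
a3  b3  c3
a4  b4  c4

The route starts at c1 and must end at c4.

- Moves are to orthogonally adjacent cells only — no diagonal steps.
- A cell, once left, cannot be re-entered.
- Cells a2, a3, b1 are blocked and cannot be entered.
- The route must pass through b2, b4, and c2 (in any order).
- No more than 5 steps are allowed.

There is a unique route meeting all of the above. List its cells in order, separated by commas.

c1, c2, b2, b3, b4, c4

The 5-move cap with required stops at b2, b4, c2 leaves no slack for detours.
Route from c1: down 1 to c2, left 1 to b2, down 2 to b4, right 1 to c4 — 5 moves in all.
Check: all required cells visited; 5 ≤ 5 moves.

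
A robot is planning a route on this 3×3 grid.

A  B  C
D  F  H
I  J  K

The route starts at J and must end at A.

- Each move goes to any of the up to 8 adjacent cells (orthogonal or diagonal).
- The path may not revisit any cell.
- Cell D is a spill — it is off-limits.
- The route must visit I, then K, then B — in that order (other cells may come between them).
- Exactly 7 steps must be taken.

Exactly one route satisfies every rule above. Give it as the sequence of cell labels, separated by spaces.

The waypoints must appear in the order I, K, B, with no cell reused.
Route from J: left 1 to I, up-right 1 to F, down-right 1 to K, up 2 to C, left 2 to A — 7 moves in all.
Check: order respected (I at step 1, K at step 3, B at step 6); 7 moves as required.

J I F K H C B A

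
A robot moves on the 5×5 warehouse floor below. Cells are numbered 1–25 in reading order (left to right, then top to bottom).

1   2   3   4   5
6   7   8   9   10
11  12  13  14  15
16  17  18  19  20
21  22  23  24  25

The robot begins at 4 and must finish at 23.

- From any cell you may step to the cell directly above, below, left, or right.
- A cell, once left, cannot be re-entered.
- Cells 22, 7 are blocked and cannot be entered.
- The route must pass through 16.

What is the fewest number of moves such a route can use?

Any route passes through 16 somewhere between 4 and 23. Summing Manhattan distances along the two legs (4 → 16 → 23) gives a lower bound of 6 + 3 = 9 moves.
A route of 9 moves achieves this: 4 → 9 → 14 → 13 → 12 → 11 → 16 → 17 → 18 → 23.
Since 9 matches the lower bound, it is optimal.

9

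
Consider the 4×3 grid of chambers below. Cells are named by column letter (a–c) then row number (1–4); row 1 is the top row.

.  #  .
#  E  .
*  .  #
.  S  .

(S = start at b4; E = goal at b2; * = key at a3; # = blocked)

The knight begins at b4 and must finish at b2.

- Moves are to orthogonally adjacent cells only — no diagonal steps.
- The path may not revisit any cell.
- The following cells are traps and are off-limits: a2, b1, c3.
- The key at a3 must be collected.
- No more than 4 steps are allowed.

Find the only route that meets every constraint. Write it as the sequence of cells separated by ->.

Any route must reach a3 and still end at b2 within 4 moves, so the order of the required stops is forced.
Route from b4: left to a4, up to a3, right to b3, up to b2 — 4 moves in all.
Check: all required cells visited; 4 ≤ 4 moves.

b4 -> a4 -> a3 -> b3 -> b2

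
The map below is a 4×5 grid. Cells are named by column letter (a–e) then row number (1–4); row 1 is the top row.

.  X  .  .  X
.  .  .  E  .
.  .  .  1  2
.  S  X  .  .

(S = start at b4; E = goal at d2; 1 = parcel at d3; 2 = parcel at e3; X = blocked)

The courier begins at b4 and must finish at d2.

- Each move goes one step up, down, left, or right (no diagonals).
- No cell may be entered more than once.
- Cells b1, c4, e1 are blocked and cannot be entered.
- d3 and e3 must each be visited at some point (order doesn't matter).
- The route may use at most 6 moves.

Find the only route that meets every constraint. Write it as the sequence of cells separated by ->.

b4 -> b3 -> c3 -> d3 -> e3 -> e2 -> d2

The 6-move cap with required stops at d3, e3 leaves no slack for detours.
Route from b4: up to b3, 3× right (reaching e3), up to e2, left to d2 — 6 moves in all.
Check: all required cells visited; 6 ≤ 6 moves.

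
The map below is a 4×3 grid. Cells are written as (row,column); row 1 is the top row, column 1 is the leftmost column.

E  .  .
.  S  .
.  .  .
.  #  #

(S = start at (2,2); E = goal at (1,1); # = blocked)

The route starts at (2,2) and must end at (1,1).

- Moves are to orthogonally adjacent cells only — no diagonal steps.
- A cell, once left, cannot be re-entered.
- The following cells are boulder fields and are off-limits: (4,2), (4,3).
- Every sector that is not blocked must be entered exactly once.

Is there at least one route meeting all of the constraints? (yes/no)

Cell (4,1) has only one open neighbour but is neither the start nor the goal, so a Hamiltonian route would have to both enter and leave it through the same neighbour — impossible without revisiting.

no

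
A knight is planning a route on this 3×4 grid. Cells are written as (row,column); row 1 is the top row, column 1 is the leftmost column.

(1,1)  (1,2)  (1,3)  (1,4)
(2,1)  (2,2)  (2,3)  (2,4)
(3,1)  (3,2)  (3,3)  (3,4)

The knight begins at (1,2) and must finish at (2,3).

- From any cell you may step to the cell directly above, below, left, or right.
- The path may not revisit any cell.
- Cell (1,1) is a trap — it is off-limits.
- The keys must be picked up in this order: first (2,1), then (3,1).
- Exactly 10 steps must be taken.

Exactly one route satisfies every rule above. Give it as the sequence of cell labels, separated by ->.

(1,2) -> (2,2) -> (2,1) -> (3,1) -> (3,2) -> (3,3) -> (3,4) -> (2,4) -> (1,4) -> (1,3) -> (2,3)

The waypoints must appear in the order (2,1), (3,1), with no cell reused.
Route from (1,2): down 1 to (2,2), left 1 to (2,1), down 1 to (3,1), right 3 to (3,4), up 2 to (1,4), left 1 to (1,3), down 1 to (2,3) — 10 moves in all.
Check: order respected ((2,1) at step 2, (3,1) at step 3); 10 moves as required.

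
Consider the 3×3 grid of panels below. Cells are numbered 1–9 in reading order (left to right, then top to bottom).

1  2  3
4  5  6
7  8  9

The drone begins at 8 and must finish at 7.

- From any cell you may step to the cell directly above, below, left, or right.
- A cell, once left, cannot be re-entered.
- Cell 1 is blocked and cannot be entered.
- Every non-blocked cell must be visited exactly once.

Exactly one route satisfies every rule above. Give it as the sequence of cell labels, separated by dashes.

Need to visit all 8 open cells exactly once, starting at 8 and ending at 7.
Cell 2 has only two open neighbours (5 and 3), so the path must pass straight through it: one of those is the cell it's entered from and the other is where it exits.
Route from 8: right 1 to 9, up 2 to 3, left 1 to 2, down 1 to 5, left 1 to 4, down 1 to 7 — 7 moves in all.
Check: all 8 open cells covered.

8 - 9 - 6 - 3 - 2 - 5 - 4 - 7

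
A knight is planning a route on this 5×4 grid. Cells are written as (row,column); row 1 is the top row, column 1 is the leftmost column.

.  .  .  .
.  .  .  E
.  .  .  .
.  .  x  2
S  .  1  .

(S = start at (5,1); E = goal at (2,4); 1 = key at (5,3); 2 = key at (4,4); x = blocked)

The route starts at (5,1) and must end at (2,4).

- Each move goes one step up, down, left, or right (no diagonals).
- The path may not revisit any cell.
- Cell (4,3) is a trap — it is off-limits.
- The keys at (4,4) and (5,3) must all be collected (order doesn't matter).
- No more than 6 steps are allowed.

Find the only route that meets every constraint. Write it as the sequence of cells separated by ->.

(5,1) -> (5,2) -> (5,3) -> (5,4) -> (4,4) -> (3,4) -> (2,4)

The 6-move cap with required stops at (4,4), (5,3) leaves no slack for detours.
Route from (5,1): right 3 to (5,4), up 3 to (2,4) — 6 moves in all.
Check: all required cells visited; 6 ≤ 6 moves.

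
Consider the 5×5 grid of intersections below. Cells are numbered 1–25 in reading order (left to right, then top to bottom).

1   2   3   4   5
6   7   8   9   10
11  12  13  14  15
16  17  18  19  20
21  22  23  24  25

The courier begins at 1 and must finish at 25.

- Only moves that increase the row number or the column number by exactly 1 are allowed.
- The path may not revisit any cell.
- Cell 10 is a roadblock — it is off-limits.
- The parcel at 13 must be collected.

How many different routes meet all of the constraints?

36

A right/down-only route from 1 to 25 makes exactly 4 down-moves and 4 right-moves in some order.
With no other constraints that would be C(8,4) = 70 routes.
Split at 13 and multiply the segment counts (each segment already excludes blocked cells): 1→13: 6; 13→25: 6; product = 36.
That gives 36 routes.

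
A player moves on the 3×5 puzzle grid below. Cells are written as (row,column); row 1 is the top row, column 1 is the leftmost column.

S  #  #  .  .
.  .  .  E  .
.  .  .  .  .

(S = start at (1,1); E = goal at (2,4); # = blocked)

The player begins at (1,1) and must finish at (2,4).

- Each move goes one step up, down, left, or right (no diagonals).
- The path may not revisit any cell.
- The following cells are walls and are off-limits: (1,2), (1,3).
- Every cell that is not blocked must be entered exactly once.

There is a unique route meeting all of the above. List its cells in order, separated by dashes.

(1,1) - (2,1) - (3,1) - (3,2) - (2,2) - (2,3) - (3,3) - (3,4) - (3,5) - (2,5) - (1,5) - (1,4) - (2,4)

Need to visit all 13 open cells exactly once, starting at (1,1) and ending at (2,4).
Cell (3,5) has only two open neighbours ((2,5) and (3,4)), so the path must pass straight through it: one of those is the cell it's entered from and the other is where it exits.
Route from (1,1): down 2 to (3,1), right 1 to (3,2), up 1 to (2,2), right 1 to (2,3), down 1 to (3,3), right 2 to (3,5), up 2 to (1,5), left 1 to (1,4), down 1 to (2,4) — 12 moves in all.
Check: all 13 open cells covered.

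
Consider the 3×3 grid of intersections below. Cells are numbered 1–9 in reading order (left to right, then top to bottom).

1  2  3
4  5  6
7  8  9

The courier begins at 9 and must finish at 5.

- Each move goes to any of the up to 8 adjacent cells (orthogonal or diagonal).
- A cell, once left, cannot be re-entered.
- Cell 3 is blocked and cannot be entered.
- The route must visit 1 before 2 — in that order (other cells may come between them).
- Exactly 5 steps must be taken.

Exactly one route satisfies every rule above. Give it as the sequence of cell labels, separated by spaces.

9 8 4 1 2 5

The waypoints must appear in the order 1, 2, with no cell reused.
Route from 9: left 1 to 8, up-left 1 to 4, up 1 to 1, right 1 to 2, down 1 to 5 — 5 moves in all.
Check: order respected (1 at step 3, 2 at step 4); 5 moves as required.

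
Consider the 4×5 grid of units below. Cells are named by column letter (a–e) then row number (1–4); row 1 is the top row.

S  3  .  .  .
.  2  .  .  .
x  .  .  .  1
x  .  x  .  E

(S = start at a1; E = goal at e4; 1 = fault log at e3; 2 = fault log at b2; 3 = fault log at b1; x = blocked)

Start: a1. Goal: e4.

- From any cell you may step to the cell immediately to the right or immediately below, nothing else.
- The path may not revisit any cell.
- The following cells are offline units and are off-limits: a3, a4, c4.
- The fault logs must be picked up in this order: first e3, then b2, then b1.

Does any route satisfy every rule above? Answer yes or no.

no

b2 lies above e3, so going from e3 to b2 would need an upward move — but moves only go right/down, so e3 cannot be visited before b2.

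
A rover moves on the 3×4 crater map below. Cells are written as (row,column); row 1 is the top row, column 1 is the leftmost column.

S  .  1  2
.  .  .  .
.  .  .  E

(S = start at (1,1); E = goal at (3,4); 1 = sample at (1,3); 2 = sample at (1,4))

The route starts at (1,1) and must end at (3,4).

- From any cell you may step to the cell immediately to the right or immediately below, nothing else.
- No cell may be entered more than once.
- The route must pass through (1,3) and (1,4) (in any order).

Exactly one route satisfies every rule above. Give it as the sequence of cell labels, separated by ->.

Moves only go right or down, so the column and row indices never decrease.
Route from (1,1): right 3 to (1,4), down 2 to (3,4) — 5 moves in all.
Check: all required cells visited.

(1,1) -> (1,2) -> (1,3) -> (1,4) -> (2,4) -> (3,4)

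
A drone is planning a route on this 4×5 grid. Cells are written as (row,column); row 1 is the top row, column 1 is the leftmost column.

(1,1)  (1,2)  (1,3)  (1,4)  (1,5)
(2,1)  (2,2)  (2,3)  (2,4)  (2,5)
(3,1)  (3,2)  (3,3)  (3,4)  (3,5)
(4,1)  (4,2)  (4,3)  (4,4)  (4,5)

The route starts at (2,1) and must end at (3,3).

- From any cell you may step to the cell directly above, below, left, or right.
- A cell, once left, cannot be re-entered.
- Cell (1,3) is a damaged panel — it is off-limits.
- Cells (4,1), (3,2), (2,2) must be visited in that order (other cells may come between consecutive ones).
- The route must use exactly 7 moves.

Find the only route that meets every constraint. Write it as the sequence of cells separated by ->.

The waypoints must appear in the order (4,1), (3,2), (2,2), with no cell reused.
Route from (2,1): down 2 to (4,1), right 1 to (4,2), up 2 to (2,2), right 1 to (2,3), down 1 to (3,3) — 7 moves in all.
Check: order respected ((4,1) at step 2, (3,2) at step 4, (2,2) at step 5); 7 moves as required.

(2,1) -> (3,1) -> (4,1) -> (4,2) -> (3,2) -> (2,2) -> (2,3) -> (3,3)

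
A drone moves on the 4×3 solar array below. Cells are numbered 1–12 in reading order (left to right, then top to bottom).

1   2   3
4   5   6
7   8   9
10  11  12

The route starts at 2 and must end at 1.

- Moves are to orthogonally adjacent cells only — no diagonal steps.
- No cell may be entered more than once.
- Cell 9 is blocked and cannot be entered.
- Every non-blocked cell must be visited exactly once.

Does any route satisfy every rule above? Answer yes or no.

Cell 12 has only one open neighbour but is neither the start nor the goal, so a Hamiltonian route would have to both enter and leave it through the same neighbour — impossible without revisiting.

no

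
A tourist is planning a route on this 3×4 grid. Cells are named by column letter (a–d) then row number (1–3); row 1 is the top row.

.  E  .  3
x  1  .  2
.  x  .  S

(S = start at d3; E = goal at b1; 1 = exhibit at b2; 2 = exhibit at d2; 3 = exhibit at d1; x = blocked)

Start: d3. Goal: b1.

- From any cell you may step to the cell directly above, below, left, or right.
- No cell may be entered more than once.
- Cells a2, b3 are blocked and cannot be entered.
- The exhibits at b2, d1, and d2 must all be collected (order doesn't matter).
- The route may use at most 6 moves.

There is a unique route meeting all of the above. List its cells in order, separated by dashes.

d3 - d2 - d1 - c1 - c2 - b2 - b1

The budget equals the shortest possible length, so every move has to be on a shortest route through the required cells.
Route from d3: up 2 to d1, left 1 to c1, down 1 to c2, left 1 to b2, up 1 to b1 — 6 moves in all.
Check: all required cells visited; 6 ≤ 6 moves.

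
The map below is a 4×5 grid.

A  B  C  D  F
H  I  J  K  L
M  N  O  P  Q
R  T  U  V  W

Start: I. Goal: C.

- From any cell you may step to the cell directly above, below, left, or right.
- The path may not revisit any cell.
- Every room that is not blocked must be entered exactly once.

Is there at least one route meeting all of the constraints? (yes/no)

Colour the cells like a checkerboard: each orthogonal step flips colour, so a Hamiltonian route alternates colours. Here there are 10 cells of one colour and 10 of the other, with start on the same colour as the goal — the counts and endpoints can't be arranged into an alternating sequence of length 20, so no Hamiltonian route exists.

no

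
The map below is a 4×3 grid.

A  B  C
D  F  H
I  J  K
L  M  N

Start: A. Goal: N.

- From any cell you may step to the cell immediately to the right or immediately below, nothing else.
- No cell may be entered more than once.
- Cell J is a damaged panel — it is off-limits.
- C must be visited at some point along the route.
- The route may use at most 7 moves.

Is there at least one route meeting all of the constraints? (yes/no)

One route that works: A → B → C → H → K → N.

yes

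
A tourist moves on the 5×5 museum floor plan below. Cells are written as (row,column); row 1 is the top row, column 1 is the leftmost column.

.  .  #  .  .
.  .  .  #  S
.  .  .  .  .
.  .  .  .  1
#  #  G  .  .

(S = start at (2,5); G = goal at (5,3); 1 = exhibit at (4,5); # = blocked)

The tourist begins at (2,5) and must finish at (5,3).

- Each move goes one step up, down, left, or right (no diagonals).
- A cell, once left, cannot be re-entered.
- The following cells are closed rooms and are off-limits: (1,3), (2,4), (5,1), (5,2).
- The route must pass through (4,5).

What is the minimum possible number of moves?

Any route passes through (4,5) somewhere between (2,5) and (5,3). Summing Manhattan distances along the two legs ((2,5) → (4,5) → (5,3)) gives a lower bound of 2 + 3 = 5 moves.
A route of 5 moves achieves this: (2,5) → (3,5) → (4,5) → (5,5) → (5,4) → (5,3).
Since 5 matches the lower bound, it is optimal.

5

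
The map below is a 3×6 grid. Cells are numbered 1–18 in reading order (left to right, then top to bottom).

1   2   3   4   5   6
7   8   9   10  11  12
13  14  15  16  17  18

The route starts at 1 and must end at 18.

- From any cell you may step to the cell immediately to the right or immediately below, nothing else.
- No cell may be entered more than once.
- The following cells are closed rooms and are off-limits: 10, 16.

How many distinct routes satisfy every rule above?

3

A right/down-only route from 1 to 18 makes exactly 2 down-moves and 5 right-moves in some order.
With no other constraints that would be C(7,2) = 21 routes.
Subtract routes through each blocked cell (inclusion–exclusion for overlaps): − through 10: 12 − through 16: 10 + through 10&16: 4 → 3.
That gives 3 routes.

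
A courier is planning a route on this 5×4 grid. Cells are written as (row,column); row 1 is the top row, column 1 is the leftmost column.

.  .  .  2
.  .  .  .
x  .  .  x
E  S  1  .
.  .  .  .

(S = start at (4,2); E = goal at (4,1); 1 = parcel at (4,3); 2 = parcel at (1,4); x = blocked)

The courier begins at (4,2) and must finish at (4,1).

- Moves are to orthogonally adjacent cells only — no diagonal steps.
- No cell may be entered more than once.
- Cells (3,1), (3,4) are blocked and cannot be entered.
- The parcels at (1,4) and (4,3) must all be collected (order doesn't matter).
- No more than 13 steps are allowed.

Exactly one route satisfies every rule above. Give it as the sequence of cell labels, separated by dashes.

The 13-move cap with required stops at (1,4), (4,3) leaves no slack for detours.
Route from (4,2): 3× up (reaching (1,2)), 2× right (reaching (1,4)), down to (2,4), left to (2,3), 3× down (reaching (5,3)), 2× left (reaching (5,1)), up to (4,1) — 13 moves in all.
Check: all required cells visited; 13 ≤ 13 moves.

(4,2) - (3,2) - (2,2) - (1,2) - (1,3) - (1,4) - (2,4) - (2,3) - (3,3) - (4,3) - (5,3) - (5,2) - (5,1) - (4,1)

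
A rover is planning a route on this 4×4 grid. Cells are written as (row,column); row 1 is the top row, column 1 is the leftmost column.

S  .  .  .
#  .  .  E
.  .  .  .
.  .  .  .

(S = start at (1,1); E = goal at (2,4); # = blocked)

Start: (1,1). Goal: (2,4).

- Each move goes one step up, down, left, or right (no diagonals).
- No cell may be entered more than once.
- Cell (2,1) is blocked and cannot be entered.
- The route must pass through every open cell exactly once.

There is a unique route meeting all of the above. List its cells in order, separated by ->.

Need to visit all 15 open cells exactly once, starting at (1,1) and ending at (2,4).
Cell (4,4) has only two open neighbours ((3,4) and (4,3)), so the path must pass straight through it: one of those is the cell it's entered from and the other is where it exits.
Route from (1,1): right 1 to (1,2), down 2 to (3,2), left 1 to (3,1), down 1 to (4,1), right 3 to (4,4), up 1 to (3,4), left 1 to (3,3), up 2 to (1,3), right 1 to (1,4), down 1 to (2,4) — 14 moves in all.
Check: all 15 open cells covered.

(1,1) -> (1,2) -> (2,2) -> (3,2) -> (3,1) -> (4,1) -> (4,2) -> (4,3) -> (4,4) -> (3,4) -> (3,3) -> (2,3) -> (1,3) -> (1,4) -> (2,4)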